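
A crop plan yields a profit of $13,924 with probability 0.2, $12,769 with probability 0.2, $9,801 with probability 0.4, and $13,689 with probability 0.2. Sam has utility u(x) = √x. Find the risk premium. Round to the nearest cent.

E[u] = 0.2·√13924 + 0.2·√12769 + 0.4·√9801 + 0.2·√13689 = 0.2·118 + 0.2·113 + 0.4·99 + 0.2·117 = 109.2
CE = (109.2)² = 11924.64
Risk premium = EV − CE = 11996.8 − 11924.64 = 72.16

$72.16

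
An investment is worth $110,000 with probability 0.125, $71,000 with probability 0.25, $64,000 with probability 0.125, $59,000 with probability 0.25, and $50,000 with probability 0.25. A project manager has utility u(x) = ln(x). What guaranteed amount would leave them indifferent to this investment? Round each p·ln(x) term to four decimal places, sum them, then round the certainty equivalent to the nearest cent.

$64,737.76

E[u] = 0.125·ln(110000) + 0.25·ln(71000) + 0.125·ln(64000) + 0.25·ln(59000) + 0.25·ln(50000) = 1.4510 + 2.7926 + 1.3833 + 2.7463 + 2.7049 = 11.0781
CE = e^11.0781 ≈ 64737.76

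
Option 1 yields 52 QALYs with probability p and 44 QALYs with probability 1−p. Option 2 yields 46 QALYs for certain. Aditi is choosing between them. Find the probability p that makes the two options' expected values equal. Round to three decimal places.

p = 0.250

p·52 + (1−p)·44 = 46
8p + 44 = 46
p = (46 − 44) / 8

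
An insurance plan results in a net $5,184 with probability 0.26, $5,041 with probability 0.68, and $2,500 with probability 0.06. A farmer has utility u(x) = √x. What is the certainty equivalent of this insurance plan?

E[u] = 0.26·√5184 + 0.68·√5041 + 0.06·√2500 = 0.26·72 + 0.68·71 + 0.06·50 = 70
CE = (70)² = 4900

$4,900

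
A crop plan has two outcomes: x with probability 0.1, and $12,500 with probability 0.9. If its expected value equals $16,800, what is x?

0.1·x + 0.9·12500 = 16800
0.1·x = 16800 − 11250 = 5550
x = 5550 / 0.1 = 55500

x = $55,500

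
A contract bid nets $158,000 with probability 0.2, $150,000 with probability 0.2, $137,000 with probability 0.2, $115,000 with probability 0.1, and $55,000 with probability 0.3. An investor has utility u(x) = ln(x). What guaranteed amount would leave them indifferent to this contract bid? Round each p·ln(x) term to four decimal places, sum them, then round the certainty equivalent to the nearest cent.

E[u] = 0.2·ln(158000) + 0.2·ln(150000) + 0.2·ln(137000) + 0.1·ln(115000) + 0.3·ln(55000) = 2.3941 + 2.3837 + 2.3655 + 1.1653 + 3.2745 = 11.5831
CE = e^11.5831 ≈ 107269.54

$107,269.54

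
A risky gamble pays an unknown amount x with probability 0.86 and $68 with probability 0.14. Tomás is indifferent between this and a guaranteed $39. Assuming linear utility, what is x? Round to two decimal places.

0.86·x + 0.14·68 = 39
0.86·x = 39 − 9.52 = 29.48
x = 29.48 / 0.86 = 34.2791

x = $34.28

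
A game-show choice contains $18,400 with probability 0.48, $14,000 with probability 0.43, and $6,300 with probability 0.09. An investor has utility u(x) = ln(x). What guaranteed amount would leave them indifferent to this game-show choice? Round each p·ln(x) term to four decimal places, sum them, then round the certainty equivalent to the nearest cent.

$14,855.12

E[u] = 0.48·ln(18400) + 0.43·ln(14000) + 0.09·ln(6300) = 4.7137 + 4.1051 + 0.7873 = 9.6061
CE = e^9.6061 ≈ 14855.12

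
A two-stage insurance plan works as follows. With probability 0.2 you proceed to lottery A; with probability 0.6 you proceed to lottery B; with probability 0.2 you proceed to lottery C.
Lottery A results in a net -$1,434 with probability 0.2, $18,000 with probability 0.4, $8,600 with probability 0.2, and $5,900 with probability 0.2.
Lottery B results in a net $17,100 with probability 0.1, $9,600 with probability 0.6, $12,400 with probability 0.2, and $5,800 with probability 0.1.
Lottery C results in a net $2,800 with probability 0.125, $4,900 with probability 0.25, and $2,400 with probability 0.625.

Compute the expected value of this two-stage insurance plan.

$8,895.64

EV(A) = 0.2 × (-1434) + 0.4 × 18000 + 0.2 × 8600 + 0.2 × 5900 = -286.8 + 7200 + 1720 + 1180 = 9813.2
EV(B) = 0.1 × 17100 + 0.6 × 9600 + 0.2 × 12400 + 0.1 × 5800 = 1710 + 5760 + 2480 + 580 = 10530
EV(C) = 0.125 × 2800 + 0.25 × 4900 + 0.625 × 2400 = 350 + 1225 + 1500 = 3075
Overall = 0.2 × 9813.2 + 0.6 × 10530 + 0.2 × 3075 = 1962.64 + 6318 + 615 = 8895.64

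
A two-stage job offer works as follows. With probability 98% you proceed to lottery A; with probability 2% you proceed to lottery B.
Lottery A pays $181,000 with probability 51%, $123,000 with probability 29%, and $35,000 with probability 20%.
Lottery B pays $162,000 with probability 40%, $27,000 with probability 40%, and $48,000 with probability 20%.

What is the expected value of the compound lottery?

$133,984.40

EV(A) = 0.51 × 181000 + 0.29 × 123000 + 0.2 × 35000 = 92310 + 35670 + 7000 = 134980
EV(B) = 0.4 × 162000 + 0.4 × 27000 + 0.2 × 48000 = 64800 + 10800 + 9600 = 85200
Overall = 0.98 × 134980 + 0.02 × 85200 = 132280.4 + 1704 = 133984.4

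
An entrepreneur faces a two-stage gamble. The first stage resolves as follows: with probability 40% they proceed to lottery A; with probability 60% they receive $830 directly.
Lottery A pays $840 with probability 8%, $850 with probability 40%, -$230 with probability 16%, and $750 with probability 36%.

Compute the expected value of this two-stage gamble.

$754.16

EV(A) = 0.08 × 840 + 0.4 × 850 + 0.16 × (-230) + 0.36 × 750 = 67.2 + 340 − 36.8 + 270 = 640.4
Branch B: 830 (certain)
Overall = 0.4 × 640.4 + 0.6 × 830 = 256.16 + 498 = 754.16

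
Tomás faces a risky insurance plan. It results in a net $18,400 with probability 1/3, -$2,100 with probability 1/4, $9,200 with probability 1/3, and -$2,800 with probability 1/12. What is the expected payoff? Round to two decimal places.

EV = 1/3 × 18400 + 1/4 × (-2100) + 1/3 × 9200 + 1/12 × (-2800) = 6133.3333 − 525 + 3066.6667 − 233.3333 = 8441.6667

$8,441.67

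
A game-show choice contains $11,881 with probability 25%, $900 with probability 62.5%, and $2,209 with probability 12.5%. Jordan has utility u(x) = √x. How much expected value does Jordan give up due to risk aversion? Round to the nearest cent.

E[u] = 0.25·√11881 + 0.625·√900 + 0.125·√2209 = 0.25·109 + 0.625·30 + 0.125·47 = 51.875
CE = (51.875)² = 2691.015625
Risk premium = EV − CE = 3808.875 − 2691.015625 = 1117.859375

$1,117.86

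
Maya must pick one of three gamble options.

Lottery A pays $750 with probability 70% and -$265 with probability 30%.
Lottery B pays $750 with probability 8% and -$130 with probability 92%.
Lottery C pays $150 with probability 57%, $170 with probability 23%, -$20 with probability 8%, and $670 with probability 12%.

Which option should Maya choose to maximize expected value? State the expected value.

Lottery A = 0.7 × 750 + 0.3 × (-265) = 525 − 79.5 = 445.5
Lottery B = 0.08 × 750 + 0.92 × (-130) = 60 − 119.6 = -59.6
Lottery C = 0.57 × 150 + 0.23 × 170 + 0.08 × (-20) + 0.12 × 670 = 85.5 + 39.1 − 1.6 + 80.4 = 203.4

Lottery A ($445.50)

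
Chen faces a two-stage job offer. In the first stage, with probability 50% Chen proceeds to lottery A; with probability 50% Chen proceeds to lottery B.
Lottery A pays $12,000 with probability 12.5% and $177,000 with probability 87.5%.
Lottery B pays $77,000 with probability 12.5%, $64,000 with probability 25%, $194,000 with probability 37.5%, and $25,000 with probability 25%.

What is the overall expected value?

EV(A) = 0.125 × 12000 + 0.875 × 177000 = 1500 + 154875 = 156375
EV(B) = 0.125 × 77000 + 0.25 × 64000 + 0.375 × 194000 + 0.25 × 25000 = 9625 + 16000 + 72750 + 6250 = 104625
Overall = 0.5 × 156375 + 0.5 × 104625 = 78187.5 + 52312.5 = 130500

$130,500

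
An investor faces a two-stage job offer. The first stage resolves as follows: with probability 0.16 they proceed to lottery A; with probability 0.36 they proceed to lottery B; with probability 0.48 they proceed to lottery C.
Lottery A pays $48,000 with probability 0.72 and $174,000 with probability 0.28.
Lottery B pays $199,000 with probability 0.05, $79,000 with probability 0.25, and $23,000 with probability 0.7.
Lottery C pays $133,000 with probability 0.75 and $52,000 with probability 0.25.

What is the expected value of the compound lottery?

$83,932.80

EV(A) = 0.72 × 48000 + 0.28 × 174000 = 34560 + 48720 = 83280
EV(B) = 0.05 × 199000 + 0.25 × 79000 + 0.7 × 23000 = 9950 + 19750 + 16100 = 45800
EV(C) = 0.75 × 133000 + 0.25 × 52000 = 99750 + 13000 = 112750
Overall = 0.16 × 83280 + 0.36 × 45800 + 0.48 × 112750 = 13324.8 + 16488 + 54120 = 83932.8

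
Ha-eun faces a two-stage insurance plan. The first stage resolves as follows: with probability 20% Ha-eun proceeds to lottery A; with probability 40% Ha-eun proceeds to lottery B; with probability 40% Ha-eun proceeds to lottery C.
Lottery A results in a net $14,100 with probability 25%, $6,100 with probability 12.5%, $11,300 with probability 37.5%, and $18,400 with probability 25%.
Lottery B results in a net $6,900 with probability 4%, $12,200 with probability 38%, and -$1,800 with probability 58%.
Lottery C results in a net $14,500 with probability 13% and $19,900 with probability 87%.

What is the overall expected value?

EV(A) = 0.25 × 14100 + 0.125 × 6100 + 0.375 × 11300 + 0.25 × 18400 = 3525 + 762.5 + 4237.5 + 4600 = 13125
EV(B) = 0.04 × 6900 + 0.38 × 12200 + 0.58 × (-1800) = 276 + 4636 − 1044 = 3868
EV(C) = 0.13 × 14500 + 0.87 × 19900 = 1885 + 17313 = 19198
Overall = 0.2 × 13125 + 0.4 × 3868 + 0.4 × 19198 = 2625 + 1547.2 + 7679.2 = 11851.4

$11,851.40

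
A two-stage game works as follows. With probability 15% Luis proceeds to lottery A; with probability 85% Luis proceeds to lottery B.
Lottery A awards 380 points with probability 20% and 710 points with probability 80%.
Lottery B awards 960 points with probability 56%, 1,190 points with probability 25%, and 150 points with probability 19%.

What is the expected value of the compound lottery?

830.66 points

EV(A) = 0.2 × 380 + 0.8 × 710 = 76 + 568 = 644
EV(B) = 0.56 × 960 + 0.25 × 1190 + 0.19 × 150 = 537.6 + 297.5 + 28.5 = 863.6
Overall = 0.15 × 644 + 0.85 × 863.6 = 96.6 + 734.06 = 830.66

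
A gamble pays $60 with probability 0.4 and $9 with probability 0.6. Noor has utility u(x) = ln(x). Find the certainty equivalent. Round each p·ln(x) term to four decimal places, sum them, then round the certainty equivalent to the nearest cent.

E[u] = 0.4·ln(60) + 0.6·ln(9) = 1.6377 + 1.3183 = 2.9560
CE = e^2.9560 ≈ 19.22

$19.22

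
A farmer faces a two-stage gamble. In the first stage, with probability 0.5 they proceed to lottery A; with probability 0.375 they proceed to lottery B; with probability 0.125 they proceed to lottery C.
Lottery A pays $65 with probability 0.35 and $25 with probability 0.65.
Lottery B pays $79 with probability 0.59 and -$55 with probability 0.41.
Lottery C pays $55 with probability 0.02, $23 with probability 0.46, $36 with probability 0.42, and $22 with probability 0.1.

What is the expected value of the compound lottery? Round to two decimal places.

$32.15

EV(A) = 0.35 × 65 + 0.65 × 25 = 22.75 + 16.25 = 39
EV(B) = 0.59 × 79 + 0.41 × (-55) = 46.61 − 22.55 = 24.06
EV(C) = 0.02 × 55 + 0.46 × 23 + 0.42 × 36 + 0.1 × 22 = 1.1 + 10.58 + 15.12 + 2.2 = 29
Overall = 0.5 × 39 + 0.375 × 24.06 + 0.125 × 29 = 19.5 + 9.0225 + 3.625 = 32.1475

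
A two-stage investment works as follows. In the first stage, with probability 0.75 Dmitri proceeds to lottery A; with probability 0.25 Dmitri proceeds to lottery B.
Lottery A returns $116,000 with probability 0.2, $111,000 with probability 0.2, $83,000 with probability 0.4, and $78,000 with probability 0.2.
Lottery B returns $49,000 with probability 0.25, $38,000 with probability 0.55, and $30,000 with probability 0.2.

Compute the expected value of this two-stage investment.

$80,437.50

EV(A) = 0.2 × 116000 + 0.2 × 111000 + 0.4 × 83000 + 0.2 × 78000 = 23200 + 22200 + 33200 + 15600 = 94200
EV(B) = 0.25 × 49000 + 0.55 × 38000 + 0.2 × 30000 = 12250 + 20900 + 6000 = 39150
Overall = 0.75 × 94200 + 0.25 × 39150 = 70650 + 9787.5 = 80437.5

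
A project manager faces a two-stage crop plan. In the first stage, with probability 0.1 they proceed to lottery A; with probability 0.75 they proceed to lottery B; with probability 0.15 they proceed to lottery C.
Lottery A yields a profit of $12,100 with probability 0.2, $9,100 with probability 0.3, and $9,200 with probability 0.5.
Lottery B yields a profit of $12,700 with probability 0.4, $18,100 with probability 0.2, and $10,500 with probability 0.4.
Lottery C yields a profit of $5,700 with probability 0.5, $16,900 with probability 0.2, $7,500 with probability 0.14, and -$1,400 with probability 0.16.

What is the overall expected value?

$11,708.40

EV(A) = 0.2 × 12100 + 0.3 × 9100 + 0.5 × 9200 = 2420 + 2730 + 4600 = 9750
EV(B) = 0.4 × 12700 + 0.2 × 18100 + 0.4 × 10500 = 5080 + 3620 + 4200 = 12900
EV(C) = 0.5 × 5700 + 0.2 × 16900 + 0.14 × 7500 + 0.16 × (-1400) = 2850 + 3380 + 1050 − 224 = 7056
Overall = 0.1 × 9750 + 0.75 × 12900 + 0.15 × 7056 = 975 + 9675 + 1058.4 = 11708.4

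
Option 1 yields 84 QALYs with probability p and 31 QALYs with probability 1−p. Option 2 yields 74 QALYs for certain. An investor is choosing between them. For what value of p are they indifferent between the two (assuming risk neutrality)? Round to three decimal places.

p = 0.811

p·84 + (1−p)·31 = 74
53p + 31 = 74
p = (74 − 31) / 53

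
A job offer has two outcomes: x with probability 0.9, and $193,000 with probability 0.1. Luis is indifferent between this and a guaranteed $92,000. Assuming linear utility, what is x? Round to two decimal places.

0.9·x + 0.1·193000 = 92000
0.9·x = 92000 − 19300 = 72700
x = 72700 / 0.9 = 80777.7778

x = $80,777.78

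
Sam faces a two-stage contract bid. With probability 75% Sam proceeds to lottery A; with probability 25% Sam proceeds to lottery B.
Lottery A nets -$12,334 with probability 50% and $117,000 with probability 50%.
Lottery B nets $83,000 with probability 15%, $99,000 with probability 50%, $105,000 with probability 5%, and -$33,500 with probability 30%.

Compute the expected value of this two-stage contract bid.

$53,537.25

EV(A) = 0.5 × (-12334) + 0.5 × 117000 = -6167 + 58500 = 52333
EV(B) = 0.15 × 83000 + 0.5 × 99000 + 0.05 × 105000 + 0.3 × (-33500) = 12450 + 49500 + 5250 − 10050 = 57150
Overall = 0.75 × 52333 + 0.25 × 57150 = 39249.75 + 14287.5 = 53537.25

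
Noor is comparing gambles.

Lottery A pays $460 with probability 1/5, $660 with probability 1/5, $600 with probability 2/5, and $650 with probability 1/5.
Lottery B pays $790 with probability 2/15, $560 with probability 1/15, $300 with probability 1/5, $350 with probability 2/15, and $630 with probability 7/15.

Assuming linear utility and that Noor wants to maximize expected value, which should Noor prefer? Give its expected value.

Lottery A = 1/5 × 460 + 1/5 × 660 + 2/5 × 600 + 1/5 × 650 = 92 + 132 + 240 + 130 = 594
Lottery B = 2/15 × 790 + 1/15 × 560 + 1/5 × 300 + 2/15 × 350 + 7/15 × 630 = 105.3333 + 37.3333 + 60 + 46.6667 + 294 = 543.3333

Lottery A ($594)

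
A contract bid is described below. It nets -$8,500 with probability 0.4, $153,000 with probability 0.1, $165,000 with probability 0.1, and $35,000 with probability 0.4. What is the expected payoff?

EV = 0.4 × (-8500) + 0.1 × 153000 + 0.1 × 165000 + 0.4 × 35000 = -3400 + 15300 + 16500 + 14000 = 42400

$42,400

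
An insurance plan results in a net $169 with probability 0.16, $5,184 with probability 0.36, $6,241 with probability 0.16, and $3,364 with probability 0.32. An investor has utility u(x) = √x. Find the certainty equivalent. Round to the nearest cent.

$3,504.64

E[u] = 0.16·√169 + 0.36·√5184 + 0.16·√6241 + 0.32·√3364 = 0.16·13 + 0.36·72 + 0.16·79 + 0.32·58 = 59.2
CE = (59.2)² = 3504.64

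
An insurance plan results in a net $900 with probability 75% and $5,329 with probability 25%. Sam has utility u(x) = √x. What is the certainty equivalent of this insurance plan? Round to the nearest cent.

$1,660.56

E[u] = 0.75·√900 + 0.25·√5329 = 0.75·30 + 0.25·73 = 40.75
CE = (40.75)² = 1660.5625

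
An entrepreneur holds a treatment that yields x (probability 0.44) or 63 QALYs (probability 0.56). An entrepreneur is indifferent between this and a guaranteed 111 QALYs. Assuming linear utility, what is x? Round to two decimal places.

0.44·x + 0.56·63 = 111
0.44·x = 111 − 35.28 = 75.72
x = 75.72 / 0.44 = 172.0909

x = 172.09 QALYs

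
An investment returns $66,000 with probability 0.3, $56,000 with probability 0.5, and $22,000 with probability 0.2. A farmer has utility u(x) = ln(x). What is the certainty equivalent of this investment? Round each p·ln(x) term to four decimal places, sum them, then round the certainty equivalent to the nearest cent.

$48,805.58

E[u] = 0.3·ln(66000) + 0.5·ln(56000) + 0.2·ln(22000) = 3.3292 + 5.4666 + 1.9998 = 10.7956
CE = e^10.7956 ≈ 48805.58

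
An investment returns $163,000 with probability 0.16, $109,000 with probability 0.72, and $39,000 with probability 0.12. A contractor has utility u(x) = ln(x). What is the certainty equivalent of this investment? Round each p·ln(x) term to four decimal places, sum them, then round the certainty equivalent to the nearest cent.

E[u] = 0.16·ln(163000) + 0.72·ln(109000) + 0.12·ln(39000) = 1.9202 + 8.3514 + 1.2686 = 11.5402
CE = e^11.5402 ≈ 102764.99

$102,764.99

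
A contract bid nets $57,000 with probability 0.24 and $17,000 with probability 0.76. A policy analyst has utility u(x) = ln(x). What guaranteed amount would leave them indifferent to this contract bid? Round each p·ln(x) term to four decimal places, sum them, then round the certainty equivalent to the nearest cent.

E[u] = 0.24·ln(57000) + 0.76·ln(17000) = 2.6282 + 7.4031 = 10.0313
CE = e^10.0313 ≈ 22726.80

$22,726.80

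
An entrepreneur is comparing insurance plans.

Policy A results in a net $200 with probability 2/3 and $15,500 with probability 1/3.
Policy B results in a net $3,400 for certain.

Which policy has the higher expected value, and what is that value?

Policy A = 2/3 × 200 + 1/3 × 15500 = 133.3333 + 5166.6667 = 5300
Policy B: 3400 (certain)

Policy A ($5,300)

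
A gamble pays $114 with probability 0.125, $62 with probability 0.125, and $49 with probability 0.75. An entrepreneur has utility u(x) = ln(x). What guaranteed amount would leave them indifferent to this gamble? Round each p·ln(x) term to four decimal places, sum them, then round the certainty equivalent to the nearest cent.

E[u] = 0.125·ln(114) + 0.125·ln(62) + 0.75·ln(49) = 0.5920 + 0.5159 + 2.9189 = 4.0268
CE = e^4.0268 ≈ 56.08

$56.08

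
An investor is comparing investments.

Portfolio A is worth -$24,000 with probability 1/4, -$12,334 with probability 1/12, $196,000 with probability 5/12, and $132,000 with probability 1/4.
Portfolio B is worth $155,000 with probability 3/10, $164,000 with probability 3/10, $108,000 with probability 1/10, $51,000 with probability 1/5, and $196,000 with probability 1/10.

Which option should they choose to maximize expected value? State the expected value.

Portfolio B ($136,300)

Portfolio A = 1/4 × (-24000) + 1/12 × (-12334) + 5/12 × 196000 + 1/4 × 132000 = -6000 − 1027.8333 + 81666.6667 + 33000 = 107638.8333
Portfolio B = 3/10 × 155000 + 3/10 × 164000 + 1/10 × 108000 + 1/5 × 51000 + 1/10 × 196000 = 46500 + 49200 + 10800 + 10200 + 19600 = 136300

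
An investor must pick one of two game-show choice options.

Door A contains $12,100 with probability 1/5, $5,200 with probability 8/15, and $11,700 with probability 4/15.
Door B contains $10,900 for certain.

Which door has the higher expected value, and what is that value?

Door A = 1/5 × 12100 + 8/15 × 5200 + 4/15 × 11700 = 2420 + 2773.3333 + 3120 = 8313.3333
Door B: 10900 (certain)

Door B ($10,900)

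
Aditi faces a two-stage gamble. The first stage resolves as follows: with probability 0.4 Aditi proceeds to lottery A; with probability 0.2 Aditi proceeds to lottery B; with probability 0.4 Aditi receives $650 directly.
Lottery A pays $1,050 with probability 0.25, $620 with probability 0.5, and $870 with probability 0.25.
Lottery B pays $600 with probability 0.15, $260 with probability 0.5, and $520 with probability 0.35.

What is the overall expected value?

EV(A) = 0.25 × 1050 + 0.5 × 620 + 0.25 × 870 = 262.5 + 310 + 217.5 = 790
EV(B) = 0.15 × 600 + 0.5 × 260 + 0.35 × 520 = 90 + 130 + 182 = 402
Branch C: 650 (certain)
Overall = 0.4 × 790 + 0.2 × 402 + 0.4 × 650 = 316 + 80.4 + 260 = 656.4

$656.40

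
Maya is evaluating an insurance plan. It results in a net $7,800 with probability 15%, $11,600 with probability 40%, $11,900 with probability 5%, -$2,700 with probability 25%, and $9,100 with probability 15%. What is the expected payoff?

$7,095

EV = 0.15 × 7800 + 0.4 × 11600 + 0.05 × 11900 + 0.25 × (-2700) + 0.15 × 9100 = 1170 + 4640 + 595 − 675 + 1365 = 7095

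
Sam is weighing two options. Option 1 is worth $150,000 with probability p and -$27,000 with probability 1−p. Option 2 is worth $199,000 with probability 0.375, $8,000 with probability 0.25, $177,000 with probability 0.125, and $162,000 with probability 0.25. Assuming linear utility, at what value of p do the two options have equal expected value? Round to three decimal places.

p = 0.939

EV(Option 2) = 0.375 × 199000 + 0.25 × 8000 + 0.125 × 177000 + 0.25 × 162000 = 74625 + 2000 + 22125 + 40500 = 139250
p·150000 + (1−p)·(-27000) = 139250
177000p − 27000 = 139250
p = (139250 + 27000) / 177000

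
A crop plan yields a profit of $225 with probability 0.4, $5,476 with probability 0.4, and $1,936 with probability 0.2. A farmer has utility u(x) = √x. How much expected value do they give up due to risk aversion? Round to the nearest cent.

E[u] = 0.4·√225 + 0.4·√5476 + 0.2·√1936 = 0.4·15 + 0.4·74 + 0.2·44 = 44.4
CE = (44.4)² = 1971.36
Risk premium = EV − CE = 2667.6 − 1971.36 = 696.24

$696.24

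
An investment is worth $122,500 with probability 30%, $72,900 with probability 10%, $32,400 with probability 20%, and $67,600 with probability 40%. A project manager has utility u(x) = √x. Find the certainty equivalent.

$73,984

E[u] = 0.3·√122500 + 0.1·√72900 + 0.2·√32400 + 0.4·√67600 = 0.3·350 + 0.1·270 + 0.2·180 + 0.4·260 = 272
CE = (272)² = 73984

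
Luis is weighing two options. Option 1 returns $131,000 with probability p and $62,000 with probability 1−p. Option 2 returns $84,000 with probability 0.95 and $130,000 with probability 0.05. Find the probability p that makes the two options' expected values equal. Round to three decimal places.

EV(Option 2) = 0.95 × 84000 + 0.05 × 130000 = 79800 + 6500 = 86300
p·131000 + (1−p)·62000 = 86300
69000p + 62000 = 86300
p = (86300 − 62000) / 69000

p = 0.352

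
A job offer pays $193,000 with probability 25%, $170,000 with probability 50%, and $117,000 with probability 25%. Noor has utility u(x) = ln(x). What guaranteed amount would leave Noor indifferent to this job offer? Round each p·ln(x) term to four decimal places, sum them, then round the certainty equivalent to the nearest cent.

$159,835.43

E[u] = 0.25·ln(193000) + 0.5·ln(170000) + 0.25·ln(117000) = 3.0426 + 6.0218 + 2.9175 = 11.9819
CE = e^11.9819 ≈ 159835.43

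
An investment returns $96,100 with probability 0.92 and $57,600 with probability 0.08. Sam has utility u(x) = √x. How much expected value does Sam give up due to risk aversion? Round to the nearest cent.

E[u] = 0.92·√96100 + 0.08·√57600 = 0.92·310 + 0.08·240 = 304.4
CE = (304.4)² = 92659.36
Risk premium = EV − CE = 93020 − 92659.36 = 360.64

$360.64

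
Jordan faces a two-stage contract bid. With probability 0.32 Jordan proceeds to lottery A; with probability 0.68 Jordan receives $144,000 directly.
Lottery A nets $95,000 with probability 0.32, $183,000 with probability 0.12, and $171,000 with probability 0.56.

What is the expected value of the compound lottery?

EV(A) = 0.32 × 95000 + 0.12 × 183000 + 0.56 × 171000 = 30400 + 21960 + 95760 = 148120
Branch B: 144000 (certain)
Overall = 0.32 × 148120 + 0.68 × 144000 = 47398.4 + 97920 = 145318.4

$145,318.40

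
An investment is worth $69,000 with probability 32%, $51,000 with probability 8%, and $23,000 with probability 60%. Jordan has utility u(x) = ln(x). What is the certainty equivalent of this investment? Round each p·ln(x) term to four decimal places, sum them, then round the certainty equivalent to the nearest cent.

E[u] = 0.32·ln(69000) + 0.08·ln(51000) + 0.6·ln(23000) = 3.5654 + 0.8672 + 6.0259 = 10.4585
CE = e^10.4585 ≈ 34839.25

$34,839.25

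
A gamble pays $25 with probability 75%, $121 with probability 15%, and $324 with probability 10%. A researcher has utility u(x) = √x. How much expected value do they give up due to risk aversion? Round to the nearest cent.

E[u] = 0.75·√25 + 0.15·√121 + 0.1·√324 = 0.75·5 + 0.15·11 + 0.1·18 = 7.2
CE = (7.2)² = 51.84
Risk premium = EV − CE = 69.3 − 51.84 = 17.46

$17.46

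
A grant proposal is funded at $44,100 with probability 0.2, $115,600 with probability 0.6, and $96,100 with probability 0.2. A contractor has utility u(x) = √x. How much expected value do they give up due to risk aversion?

$2,536

E[u] = 0.2·√44100 + 0.6·√115600 + 0.2·√96100 = 0.2·210 + 0.6·340 + 0.2·310 = 308
CE = (308)² = 94864
Risk premium = EV − CE = 97400 − 94864 = 2536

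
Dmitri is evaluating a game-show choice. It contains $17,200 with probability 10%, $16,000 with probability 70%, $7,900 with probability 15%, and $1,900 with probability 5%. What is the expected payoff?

$14,200

EV = 0.1 × 17200 + 0.7 × 16000 + 0.15 × 7900 + 0.05 × 1900 = 1720 + 11200 + 1185 + 95 = 14200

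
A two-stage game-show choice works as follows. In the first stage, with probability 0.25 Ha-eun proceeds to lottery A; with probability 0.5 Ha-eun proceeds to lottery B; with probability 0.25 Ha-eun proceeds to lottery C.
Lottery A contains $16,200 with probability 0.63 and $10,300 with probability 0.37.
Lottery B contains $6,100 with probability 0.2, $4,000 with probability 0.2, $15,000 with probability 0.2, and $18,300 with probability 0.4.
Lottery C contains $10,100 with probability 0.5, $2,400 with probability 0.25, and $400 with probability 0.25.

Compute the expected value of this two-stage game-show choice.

EV(A) = 0.63 × 16200 + 0.37 × 10300 = 10206 + 3811 = 14017
EV(B) = 0.2 × 6100 + 0.2 × 4000 + 0.2 × 15000 + 0.4 × 18300 = 1220 + 800 + 3000 + 7320 = 12340
EV(C) = 0.5 × 10100 + 0.25 × 2400 + 0.25 × 400 = 5050 + 600 + 100 = 5750
Overall = 0.25 × 14017 + 0.5 × 12340 + 0.25 × 5750 = 3504.25 + 6170 + 1437.5 = 11111.75

$11,111.75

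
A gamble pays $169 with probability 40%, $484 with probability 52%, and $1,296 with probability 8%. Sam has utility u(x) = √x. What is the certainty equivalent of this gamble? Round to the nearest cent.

$381.03

E[u] = 0.4·√169 + 0.52·√484 + 0.08·√1296 = 0.4·13 + 0.52·22 + 0.08·36 = 19.52
CE = (19.52)² = 381.0304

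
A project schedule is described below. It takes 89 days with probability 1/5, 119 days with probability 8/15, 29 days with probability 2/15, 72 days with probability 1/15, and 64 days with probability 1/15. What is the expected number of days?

94.2 days

EV = 1/5 × 89 + 8/15 × 119 + 2/15 × 29 + 1/15 × 72 + 1/15 × 64 = 17.8 + 63.4667 + 3.8667 + 4.8 + 4.2667 = 94.2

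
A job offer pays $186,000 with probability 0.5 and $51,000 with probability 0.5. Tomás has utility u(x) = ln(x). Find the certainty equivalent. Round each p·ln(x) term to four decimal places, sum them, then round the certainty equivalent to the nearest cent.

E[u] = 0.5·ln(186000) + 0.5·ln(51000) = 6.0668 + 5.4198 = 11.4866
CE = e^11.4866 ≈ 97401.80

$97,401.80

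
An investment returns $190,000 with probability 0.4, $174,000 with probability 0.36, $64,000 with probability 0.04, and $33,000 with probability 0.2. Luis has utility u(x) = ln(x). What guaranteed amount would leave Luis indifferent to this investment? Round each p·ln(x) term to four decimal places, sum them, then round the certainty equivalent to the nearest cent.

$124,193.98

E[u] = 0.4·ln(190000) + 0.36·ln(174000) + 0.04·ln(64000) + 0.2·ln(33000) = 4.8619 + 4.3441 + 0.4427 + 2.0809 = 11.7296
CE = e^11.7296 ≈ 124193.98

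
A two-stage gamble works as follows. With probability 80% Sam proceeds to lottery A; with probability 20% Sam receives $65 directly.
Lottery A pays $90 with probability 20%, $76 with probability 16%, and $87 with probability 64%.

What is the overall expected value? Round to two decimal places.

$81.67

EV(A) = 0.2 × 90 + 0.16 × 76 + 0.64 × 87 = 18 + 12.16 + 55.68 = 85.84
Branch B: 65 (certain)
Overall = 0.8 × 85.84 + 0.2 × 65 = 68.672 + 13 = 81.672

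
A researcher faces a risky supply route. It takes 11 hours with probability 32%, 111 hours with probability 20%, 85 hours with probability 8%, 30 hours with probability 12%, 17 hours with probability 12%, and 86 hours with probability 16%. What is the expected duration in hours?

51.92 hours

EV = 0.32 × 11 + 0.2 × 111 + 0.08 × 85 + 0.12 × 30 + 0.12 × 17 + 0.16 × 86 = 3.52 + 22.2 + 6.8 + 3.6 + 2.04 + 13.76 = 51.92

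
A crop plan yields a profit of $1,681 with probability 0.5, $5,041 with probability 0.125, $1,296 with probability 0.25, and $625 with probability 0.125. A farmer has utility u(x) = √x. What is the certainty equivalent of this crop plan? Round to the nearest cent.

$1,722.25

E[u] = 0.5·√1681 + 0.125·√5041 + 0.25·√1296 + 0.125·√625 = 0.5·41 + 0.125·71 + 0.25·36 + 0.125·25 = 41.5
CE = (41.5)² = 1722.25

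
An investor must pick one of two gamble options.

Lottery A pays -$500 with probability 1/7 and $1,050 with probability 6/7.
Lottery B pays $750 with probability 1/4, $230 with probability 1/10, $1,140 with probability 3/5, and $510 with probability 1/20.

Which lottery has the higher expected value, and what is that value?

Lottery A = 1/7 × (-500) + 6/7 × 1050 = -71.4286 + 900 = 828.5714
Lottery B = 1/4 × 750 + 1/10 × 230 + 3/5 × 1140 + 1/20 × 510 = 187.5 + 23 + 684 + 25.5 = 920

Lottery B ($920)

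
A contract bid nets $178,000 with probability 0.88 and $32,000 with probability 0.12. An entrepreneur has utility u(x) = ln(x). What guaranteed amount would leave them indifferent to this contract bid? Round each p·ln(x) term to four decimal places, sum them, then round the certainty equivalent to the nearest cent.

$144,871.15

E[u] = 0.88·ln(178000) + 0.12·ln(32000) = 10.6388 + 1.2448 = 11.8836
CE = e^11.8836 ≈ 144871.15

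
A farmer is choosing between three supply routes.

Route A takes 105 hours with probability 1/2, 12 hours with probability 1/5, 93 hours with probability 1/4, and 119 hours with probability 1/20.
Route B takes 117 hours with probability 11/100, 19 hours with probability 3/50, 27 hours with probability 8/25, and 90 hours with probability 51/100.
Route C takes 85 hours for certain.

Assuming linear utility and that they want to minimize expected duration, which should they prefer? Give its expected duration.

Route B (68.55 hours)

Route A = 1/2 × 105 + 1/5 × 12 + 1/4 × 93 + 1/20 × 119 = 52.5 + 2.4 + 23.25 + 5.95 = 84.1
Route B = 11/100 × 117 + 3/50 × 19 + 8/25 × 27 + 51/100 × 90 = 12.87 + 1.14 + 8.64 + 45.9 = 68.55
Route C: 85 (certain)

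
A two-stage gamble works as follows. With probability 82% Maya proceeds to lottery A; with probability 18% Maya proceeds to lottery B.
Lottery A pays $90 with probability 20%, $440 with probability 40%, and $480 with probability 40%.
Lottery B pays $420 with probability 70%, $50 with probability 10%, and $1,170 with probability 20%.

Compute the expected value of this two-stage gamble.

$412.46

EV(A) = 0.2 × 90 + 0.4 × 440 + 0.4 × 480 = 18 + 176 + 192 = 386
EV(B) = 0.7 × 420 + 0.1 × 50 + 0.2 × 1170 = 294 + 5 + 234 = 533
Overall = 0.82 × 386 + 0.18 × 533 = 316.52 + 95.94 = 412.46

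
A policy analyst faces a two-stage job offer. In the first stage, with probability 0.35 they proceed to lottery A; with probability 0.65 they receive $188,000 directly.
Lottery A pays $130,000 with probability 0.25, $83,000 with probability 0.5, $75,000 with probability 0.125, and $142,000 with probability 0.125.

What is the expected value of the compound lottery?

EV(A) = 0.25 × 130000 + 0.5 × 83000 + 0.125 × 75000 + 0.125 × 142000 = 32500 + 41500 + 9375 + 17750 = 101125
Branch B: 188000 (certain)
Overall = 0.35 × 101125 + 0.65 × 188000 = 35393.75 + 122200 = 157593.75

$157,593.75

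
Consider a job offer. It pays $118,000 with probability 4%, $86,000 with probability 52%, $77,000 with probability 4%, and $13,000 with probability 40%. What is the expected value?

$57,720

EV = 0.04 × 118000 + 0.52 × 86000 + 0.04 × 77000 + 0.4 × 13000 = 4720 + 44720 + 3080 + 5200 = 57720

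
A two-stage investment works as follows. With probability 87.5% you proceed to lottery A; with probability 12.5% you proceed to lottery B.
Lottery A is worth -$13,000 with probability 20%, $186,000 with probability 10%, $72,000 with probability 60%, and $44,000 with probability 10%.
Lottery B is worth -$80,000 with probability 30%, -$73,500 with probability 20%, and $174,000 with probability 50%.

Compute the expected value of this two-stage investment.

$61,687.50

EV(A) = 0.2 × (-13000) + 0.1 × 186000 + 0.6 × 72000 + 0.1 × 44000 = -2600 + 18600 + 43200 + 4400 = 63600
EV(B) = 0.3 × (-80000) + 0.2 × (-73500) + 0.5 × 174000 = -24000 − 14700 + 87000 = 48300
Overall = 0.875 × 63600 + 0.125 × 48300 = 55650 + 6037.5 = 61687.5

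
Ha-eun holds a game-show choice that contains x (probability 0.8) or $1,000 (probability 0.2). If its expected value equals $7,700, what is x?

x = $9,375

0.8·x + 0.2·1000 = 7700
0.8·x = 7700 − 200 = 7500
x = 7500 / 0.8 = 9375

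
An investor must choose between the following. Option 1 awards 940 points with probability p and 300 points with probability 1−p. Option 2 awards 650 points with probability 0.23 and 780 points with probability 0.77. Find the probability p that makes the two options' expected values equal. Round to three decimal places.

EV(Option 2) = 0.23 × 650 + 0.77 × 780 = 149.5 + 600.6 = 750.1
p·940 + (1−p)·300 = 750.1
640p + 300 = 750.1
p = (750.1 − 300) / 640

p = 0.703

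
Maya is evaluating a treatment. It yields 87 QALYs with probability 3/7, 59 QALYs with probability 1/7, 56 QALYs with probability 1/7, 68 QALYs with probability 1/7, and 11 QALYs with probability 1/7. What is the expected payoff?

EV = 3/7 × 87 + 1/7 × 59 + 1/7 × 56 + 1/7 × 68 + 1/7 × 11 = 37.2857 + 8.4286 + 8 + 9.7143 + 1.5714 = 65

65 QALYs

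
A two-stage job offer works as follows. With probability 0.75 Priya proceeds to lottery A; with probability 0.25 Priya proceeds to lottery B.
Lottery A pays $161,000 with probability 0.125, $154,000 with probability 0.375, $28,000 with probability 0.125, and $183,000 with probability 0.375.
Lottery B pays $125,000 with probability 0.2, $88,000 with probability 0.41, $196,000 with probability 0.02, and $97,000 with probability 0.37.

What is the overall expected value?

EV(A) = 0.125 × 161000 + 0.375 × 154000 + 0.125 × 28000 + 0.375 × 183000 = 20125 + 57750 + 3500 + 68625 = 150000
EV(B) = 0.2 × 125000 + 0.41 × 88000 + 0.02 × 196000 + 0.37 × 97000 = 25000 + 36080 + 3920 + 35890 = 100890
Overall = 0.75 × 150000 + 0.25 × 100890 = 112500 + 25222.5 = 137722.5

$137,722.50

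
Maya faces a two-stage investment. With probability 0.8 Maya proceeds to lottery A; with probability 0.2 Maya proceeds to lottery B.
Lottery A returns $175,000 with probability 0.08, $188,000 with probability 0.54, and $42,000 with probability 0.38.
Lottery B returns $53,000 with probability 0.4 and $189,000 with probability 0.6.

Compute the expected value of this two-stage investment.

$132,104

EV(A) = 0.08 × 175000 + 0.54 × 188000 + 0.38 × 42000 = 14000 + 101520 + 15960 = 131480
EV(B) = 0.4 × 53000 + 0.6 × 189000 = 21200 + 113400 = 134600
Overall = 0.8 × 131480 + 0.2 × 134600 = 105184 + 26920 = 132104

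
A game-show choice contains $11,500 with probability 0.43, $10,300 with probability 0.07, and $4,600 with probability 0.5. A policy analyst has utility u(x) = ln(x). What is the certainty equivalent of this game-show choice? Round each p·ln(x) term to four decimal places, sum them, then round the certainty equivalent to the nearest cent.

E[u] = 0.43·ln(11500) + 0.07·ln(10300) + 0.5·ln(4600) = 4.0205 + 0.6468 + 4.2169 = 8.8842
CE = e^8.8842 ≈ 7217.04

$7,217.04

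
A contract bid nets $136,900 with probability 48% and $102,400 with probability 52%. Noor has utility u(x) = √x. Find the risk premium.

E[u] = 0.48·√136900 + 0.52·√102400 = 0.48·370 + 0.52·320 = 344
CE = (344)² = 118336
Risk premium = EV − CE = 118960 − 118336 = 624

$624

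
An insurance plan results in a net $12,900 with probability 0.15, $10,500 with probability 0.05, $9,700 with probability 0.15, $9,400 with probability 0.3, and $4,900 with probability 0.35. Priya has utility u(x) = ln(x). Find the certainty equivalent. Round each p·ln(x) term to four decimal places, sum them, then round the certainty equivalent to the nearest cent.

$7,927.56

E[u] = 0.15·ln(12900) + 0.05·ln(10500) + 0.15·ln(9700) + 0.3·ln(9400) + 0.35·ln(4900) = 1.4197 + 0.4630 + 1.3770 + 2.7445 + 2.9739 = 8.9781
CE = e^8.9781 ≈ 7927.56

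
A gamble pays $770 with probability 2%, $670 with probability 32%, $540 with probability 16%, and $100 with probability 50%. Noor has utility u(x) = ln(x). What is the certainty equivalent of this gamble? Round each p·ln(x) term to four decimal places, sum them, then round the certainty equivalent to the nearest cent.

E[u] = 0.02·ln(770) + 0.32·ln(670) + 0.16·ln(540) + 0.5·ln(100) = 0.1329 + 2.0823 + 1.0067 + 2.3026 = 5.5245
CE = e^5.5245 ≈ 250.76

$250.76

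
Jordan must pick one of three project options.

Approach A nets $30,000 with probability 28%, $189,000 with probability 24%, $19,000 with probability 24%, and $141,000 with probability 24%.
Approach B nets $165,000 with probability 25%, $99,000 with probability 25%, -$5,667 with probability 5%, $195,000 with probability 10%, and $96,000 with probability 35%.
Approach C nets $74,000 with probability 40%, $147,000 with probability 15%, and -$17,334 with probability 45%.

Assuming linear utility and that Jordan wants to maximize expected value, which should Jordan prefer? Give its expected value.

Approach B ($118,816.65)

Approach A = 0.28 × 30000 + 0.24 × 189000 + 0.24 × 19000 + 0.24 × 141000 = 8400 + 45360 + 4560 + 33840 = 92160
Approach B = 0.25 × 165000 + 0.25 × 99000 + 0.05 × (-5667) + 0.1 × 195000 + 0.35 × 96000 = 41250 + 24750 − 283.35 + 19500 + 33600 = 118816.65
Approach C = 0.4 × 74000 + 0.15 × 147000 + 0.45 × (-17334) = 29600 + 22050 − 7800.3 = 43849.7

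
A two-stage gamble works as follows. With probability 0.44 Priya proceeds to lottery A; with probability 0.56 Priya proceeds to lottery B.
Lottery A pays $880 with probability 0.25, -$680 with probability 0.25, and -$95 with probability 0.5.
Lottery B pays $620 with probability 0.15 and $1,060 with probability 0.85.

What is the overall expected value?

$557.74

EV(A) = 0.25 × 880 + 0.25 × (-680) + 0.5 × (-95) = 220 − 170 − 47.5 = 2.5
EV(B) = 0.15 × 620 + 0.85 × 1060 = 93 + 901 = 994
Overall = 0.44 × 2.5 + 0.56 × 994 = 1.1 + 556.64 = 557.74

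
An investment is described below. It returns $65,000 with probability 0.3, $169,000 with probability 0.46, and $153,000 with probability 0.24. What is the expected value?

EV = 0.3 × 65000 + 0.46 × 169000 + 0.24 × 153000 = 19500 + 77740 + 36720 = 133960

$133,960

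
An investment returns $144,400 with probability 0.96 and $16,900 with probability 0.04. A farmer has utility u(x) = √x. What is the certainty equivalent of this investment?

$136,900

E[u] = 0.96·√144400 + 0.04·√16900 = 0.96·380 + 0.04·130 = 370
CE = (370)² = 136900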